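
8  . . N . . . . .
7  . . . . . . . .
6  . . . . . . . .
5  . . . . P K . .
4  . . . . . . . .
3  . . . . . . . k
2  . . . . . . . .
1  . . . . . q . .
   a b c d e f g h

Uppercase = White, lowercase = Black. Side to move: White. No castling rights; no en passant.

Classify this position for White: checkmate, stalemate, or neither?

neither

White to move; white king on f5.
In check: yes, from the black queen on f1.
Legal moves for White: Kg6, Ke6, Kg5, Ke4.
White is in check but has 4 legal moves → neither.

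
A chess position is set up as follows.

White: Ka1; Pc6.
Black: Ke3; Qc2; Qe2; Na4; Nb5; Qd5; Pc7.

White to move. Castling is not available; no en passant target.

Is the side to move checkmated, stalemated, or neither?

stalemate

White to move; white king on a1.
In check: no.
King squares — b1: attacked by Qc2; a2: attacked by Qc2; b2: attacked by Qc2.
Legal moves for White: none.
Not in check and no legal moves → stalemate.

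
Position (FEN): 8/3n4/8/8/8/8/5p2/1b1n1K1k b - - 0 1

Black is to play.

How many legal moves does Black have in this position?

Black to move; king on h1.
In check: no.
Legal moves: Nf8, Nb8, Nf6, Nb6, Ne5, Nc5, Kh2, Ne3+, Nc3, Nb2, Bh7, Bg6, Bf5, Be4, Bd3#, Bc2, Ba2.
Count: 17.

17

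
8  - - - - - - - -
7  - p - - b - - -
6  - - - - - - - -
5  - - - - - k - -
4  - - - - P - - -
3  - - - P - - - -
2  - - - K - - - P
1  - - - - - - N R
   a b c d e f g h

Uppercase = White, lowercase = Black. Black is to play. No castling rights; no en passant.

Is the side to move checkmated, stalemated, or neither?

Black to move; black king on f5.
In check: yes, from the white pawn on e4.
Legal moves for Black: Kg6, Kf6, Ke6, Kg5, Ke5, Kg4, Kf4.
Black is in check but has 7 legal moves → neither.

neither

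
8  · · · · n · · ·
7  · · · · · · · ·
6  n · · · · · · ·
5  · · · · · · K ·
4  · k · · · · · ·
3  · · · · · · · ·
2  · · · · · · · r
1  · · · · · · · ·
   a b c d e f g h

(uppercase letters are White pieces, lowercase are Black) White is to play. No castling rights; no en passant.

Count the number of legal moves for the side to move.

4

White to move; king on g5.
In check: no.
Legal moves: Kg6, Kf5, Kg4, Kf4.
Count: 4.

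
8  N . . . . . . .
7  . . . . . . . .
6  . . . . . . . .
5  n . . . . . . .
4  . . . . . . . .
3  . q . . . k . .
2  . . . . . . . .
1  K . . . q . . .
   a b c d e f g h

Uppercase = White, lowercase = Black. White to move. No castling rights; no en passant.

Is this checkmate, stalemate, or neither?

White to move; white king on a1.
In check: yes, from the black queen on e1.
King squares — b1: attacked by Qe1; a2: attacked by Qb3; b2: attacked by Qb3.
Legal moves for White: none.
In check with no legal moves → checkmate.

checkmate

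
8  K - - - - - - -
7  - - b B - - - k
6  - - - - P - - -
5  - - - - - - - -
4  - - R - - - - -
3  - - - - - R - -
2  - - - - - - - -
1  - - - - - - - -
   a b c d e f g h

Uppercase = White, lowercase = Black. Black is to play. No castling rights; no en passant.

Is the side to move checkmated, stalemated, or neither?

Black to move; black king on h7.
In check: no.
Legal moves for Black: Kh8, Kg8, Kg7, Kh6, Kg6, Bd8, Bb8, Bd6, Bb6, Be5, Ba5, Bf4, Bg3, Bh2.
Black has 14 legal moves and is not in check → neither.

neither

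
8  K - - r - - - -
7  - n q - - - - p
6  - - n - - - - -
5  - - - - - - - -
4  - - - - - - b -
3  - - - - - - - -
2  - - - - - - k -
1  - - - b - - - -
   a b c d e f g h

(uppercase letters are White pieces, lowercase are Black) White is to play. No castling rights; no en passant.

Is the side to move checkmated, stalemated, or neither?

White to move; white king on a8.
In check: yes, from the black rook on d8.
King squares — a7: attacked by Nc6; b7: attacked by Qc7; b8: attacked by Nc6.
Legal moves for White: none.
In check with no legal moves → checkmate.

checkmate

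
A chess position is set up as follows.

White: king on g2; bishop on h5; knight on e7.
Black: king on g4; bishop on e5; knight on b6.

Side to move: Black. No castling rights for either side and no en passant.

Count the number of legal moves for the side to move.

4

Black to move; king on g4.
In check: yes, from the white bishop on h5.
Legal moves: Kxh5, Kg5, Kh4, Kf4.
Count: 4.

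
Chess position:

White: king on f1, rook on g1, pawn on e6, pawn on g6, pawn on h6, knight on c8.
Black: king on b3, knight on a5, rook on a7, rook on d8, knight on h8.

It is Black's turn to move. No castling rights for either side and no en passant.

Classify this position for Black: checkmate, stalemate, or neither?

Black to move; black king on b3.
In check: no.
Legal moves for Black include: Nf7, Nxg6, Rg8, Rf8+, Re8, Rxc8, Rdd7, Rd6, Rd5, Rd4, Rd3, Rd2, Rd1+, Ra8, Rh7, Rg7, Rf7+, Re7, ... (list truncated; more exist).
Black has legal moves and is not in check → neither.

neither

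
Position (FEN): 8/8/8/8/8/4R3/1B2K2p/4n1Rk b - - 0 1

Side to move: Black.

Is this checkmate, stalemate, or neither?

Black to move; black king on h1.
In check: yes, from the white rook on g1.
King squares — g1: available; g2: attacked by Rg1; h2: own pawn.
Legal moves for Black: Kxg1, hxg1=Q, hxg1=R, hxg1=B, hxg1=N+.
Black is in check but has 5 legal moves → neither.

neither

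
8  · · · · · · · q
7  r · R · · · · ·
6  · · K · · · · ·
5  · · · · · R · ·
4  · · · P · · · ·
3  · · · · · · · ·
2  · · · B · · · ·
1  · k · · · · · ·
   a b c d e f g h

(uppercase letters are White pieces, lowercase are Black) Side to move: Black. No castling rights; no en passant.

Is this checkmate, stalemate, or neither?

neither

Black to move; black king on b1.
In check: no.
Legal moves for Black include: Qg8, Qf8, Qe8+, Qd8, Qc8, Qb8, Qa8+, Qh7, Qg7, Qh6+, Qf6+, Qh5, Qe5, Qh4, Qxd4, Qh3, Qh2, Qh1+, ... (list truncated; more exist).
Black has legal moves and is not in check → neither.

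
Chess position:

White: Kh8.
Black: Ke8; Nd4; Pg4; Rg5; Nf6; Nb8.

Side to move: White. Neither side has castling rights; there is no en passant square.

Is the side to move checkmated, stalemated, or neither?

stalemate

White to move; white king on h8.
In check: no.
King squares — g7: attacked by Rg5; h7: attacked by Nf6; g8: attacked by Rg5.
Legal moves for White: none.
Not in check and no legal moves → stalemate.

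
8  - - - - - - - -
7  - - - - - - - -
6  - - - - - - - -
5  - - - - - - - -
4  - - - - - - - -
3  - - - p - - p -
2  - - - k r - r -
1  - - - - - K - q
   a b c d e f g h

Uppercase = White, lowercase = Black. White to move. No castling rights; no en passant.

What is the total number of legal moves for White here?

0

White to move; king on f1.
In check: yes, from the black queen on h1.
Legal moves: none.
Count: 0.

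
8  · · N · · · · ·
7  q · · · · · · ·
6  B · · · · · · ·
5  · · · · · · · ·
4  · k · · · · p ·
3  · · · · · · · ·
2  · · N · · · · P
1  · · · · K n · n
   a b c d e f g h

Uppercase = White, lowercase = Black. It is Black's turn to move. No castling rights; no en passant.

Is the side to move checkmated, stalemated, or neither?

neither

Black to move; black king on b4.
In check: yes, from the white knight on c2.
Legal moves for Black: Kc5, Ka5, Ka4, Kc3, Kb3.
Black is in check but has 5 legal moves → neither.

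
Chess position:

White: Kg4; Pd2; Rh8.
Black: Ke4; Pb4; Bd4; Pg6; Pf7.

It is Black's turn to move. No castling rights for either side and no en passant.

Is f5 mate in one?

no

After f5: white king on g4; in check: yes, from the black pawn on f5.
White has 4 legal replies: Kg5, Kh4, Kh3, Kg3.
In check but a legal move exists → not checkmate.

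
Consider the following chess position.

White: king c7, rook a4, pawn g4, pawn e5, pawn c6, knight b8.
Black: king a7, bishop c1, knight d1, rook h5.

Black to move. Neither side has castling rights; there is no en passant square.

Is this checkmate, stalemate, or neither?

Black to move; black king on a7.
In check: yes, from the white rook on a4.
King squares — a6: attacked by Ra4; b6: attacked by Kc7; b7: attacked by Pc6; a8: attacked by Ra4; b8: attacked by Kc7.
Legal moves for Black: none.
In check with no legal moves → checkmate.

checkmate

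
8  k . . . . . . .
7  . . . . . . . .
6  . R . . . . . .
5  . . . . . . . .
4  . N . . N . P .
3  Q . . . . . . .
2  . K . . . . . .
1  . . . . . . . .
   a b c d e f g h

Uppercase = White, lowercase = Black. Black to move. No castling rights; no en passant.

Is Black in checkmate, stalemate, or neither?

checkmate

Black to move; black king on a8.
In check: yes, from the white queen on a3.
King squares — a7: attacked by Qa3; b7: attacked by Rb6; b8: attacked by Rb6.
Legal moves for Black: none.
In check with no legal moves → checkmate.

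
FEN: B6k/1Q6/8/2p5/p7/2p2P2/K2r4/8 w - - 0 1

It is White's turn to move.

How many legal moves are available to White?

4

White to move; king on a2.
In check: yes, from the black rook on d2.
Legal moves: Ka3, Kb1, Ka1, Qb2.
Count: 4.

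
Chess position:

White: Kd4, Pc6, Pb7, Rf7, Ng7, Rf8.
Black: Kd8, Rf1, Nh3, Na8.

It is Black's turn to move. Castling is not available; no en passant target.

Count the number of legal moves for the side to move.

Black to move; king on d8.
In check: yes, from the white rook on f8.
Legal moves: none.
Count: 0.

0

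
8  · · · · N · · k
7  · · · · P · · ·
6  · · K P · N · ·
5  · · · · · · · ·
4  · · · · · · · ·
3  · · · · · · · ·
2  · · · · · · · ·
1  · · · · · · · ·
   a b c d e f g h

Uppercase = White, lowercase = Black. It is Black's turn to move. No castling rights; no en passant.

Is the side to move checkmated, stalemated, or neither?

Black to move; black king on h8.
In check: no.
King squares — g7: attacked by Ne8; h7: attacked by Nf6; g8: attacked by Nf6.
Legal moves for Black: none.
Not in check and no legal moves → stalemate.

stalemate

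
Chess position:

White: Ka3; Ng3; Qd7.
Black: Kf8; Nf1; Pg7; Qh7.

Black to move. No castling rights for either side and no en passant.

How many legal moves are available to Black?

Black to move; king on f8.
In check: no.
Legal moves: Kg8, Qh8, Qg8, Qh6, Qg6, Qh5, Qf5, Qh4, Qe4, Qh3, Qd3+, Qh2, Qc2, Qh1, Qb1, Nxg3, Ne3, Nh2, Nd2, g6, g5.
Count: 21.

21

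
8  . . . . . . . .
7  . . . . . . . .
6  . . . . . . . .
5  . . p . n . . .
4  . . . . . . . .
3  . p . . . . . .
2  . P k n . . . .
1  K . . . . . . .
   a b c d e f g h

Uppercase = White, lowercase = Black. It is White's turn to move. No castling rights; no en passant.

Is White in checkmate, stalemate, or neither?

White to move; white king on a1.
In check: no.
King squares — b1: attacked by Kc2; a2: attacked by Pb3; b2: own pawn.
Legal moves for White: none.
Not in check and no legal moves → stalemate.

stalemate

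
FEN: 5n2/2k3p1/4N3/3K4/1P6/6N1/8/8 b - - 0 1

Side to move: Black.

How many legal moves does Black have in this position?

6

Black to move; king on c7.
In check: yes, from the white knight on e6.
Legal moves: Kc8, Kb8, Kd7, Kb7, Kb6, Nxe6.
Count: 6.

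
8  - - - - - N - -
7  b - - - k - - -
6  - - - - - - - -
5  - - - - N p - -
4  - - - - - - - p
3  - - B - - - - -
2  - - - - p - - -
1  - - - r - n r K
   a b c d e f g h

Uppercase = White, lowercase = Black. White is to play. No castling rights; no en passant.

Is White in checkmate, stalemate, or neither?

checkmate

White to move; white king on h1.
In check: yes, from the black rook on g1.
King squares — g1: attacked by Ba7; g2: attacked by Rg1; h2: attacked by Nf1.
Legal moves for White: none.
In check with no legal moves → checkmate.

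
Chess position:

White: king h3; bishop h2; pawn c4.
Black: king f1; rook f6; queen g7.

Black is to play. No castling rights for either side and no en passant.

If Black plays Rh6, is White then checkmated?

After Rh6: white king on h3; in check: yes, from the black rook on h6.
King squares — g2: attacked by Kf1; h2: own bishop; g3: attacked by Qg7; g4: attacked by Qg7; h4: attacked by Rh6.
White has no legal moves → checkmate.

yes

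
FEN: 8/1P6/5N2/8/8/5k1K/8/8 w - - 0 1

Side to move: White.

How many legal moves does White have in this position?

14

White to move; king on h3.
In check: no.
Legal moves: Ng8, Ne8, Nh7, Nd7, Nh5, Nd5, Ng4, Ne4, Kh4, Kh2, b8=Q, b8=R, b8=B, b8=N.
Count: 14.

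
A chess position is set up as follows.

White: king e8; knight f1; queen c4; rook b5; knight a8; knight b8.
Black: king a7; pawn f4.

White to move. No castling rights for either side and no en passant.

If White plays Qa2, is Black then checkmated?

After Qa2: black king on a7; in check: yes, from the white queen on a2.
King squares — a6: attacked by Qa2; b6: attacked by Rb5; b7: attacked by Rb5; a8: attacked by Qa2; b8: attacked by Rb5.
Black has no legal moves → checkmate.

yes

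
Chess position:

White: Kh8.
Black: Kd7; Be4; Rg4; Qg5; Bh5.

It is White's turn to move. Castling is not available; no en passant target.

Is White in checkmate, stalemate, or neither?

stalemate

White to move; white king on h8.
In check: no.
King squares — g7: attacked by Qg5; h7: attacked by Be4; g8: attacked by Qg5.
Legal moves for White: none.
Not in check and no legal moves → stalemate.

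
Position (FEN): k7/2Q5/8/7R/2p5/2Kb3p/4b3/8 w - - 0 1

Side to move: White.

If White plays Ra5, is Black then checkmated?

After Ra5: black king on a8; in check: yes, from the white rook on a5.
King squares — a7: attacked by Ra5; b7: attacked by Qc7; b8: attacked by Qc7.
Black has no legal moves → checkmate.

yes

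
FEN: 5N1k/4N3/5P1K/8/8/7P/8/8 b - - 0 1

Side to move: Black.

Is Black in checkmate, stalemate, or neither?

Black to move; black king on h8.
In check: no.
King squares — g7: attacked by Pf6; h7: attacked by Kh6; g8: attacked by Ne7.
Legal moves for Black: none.
Not in check and no legal moves → stalemate.

stalemate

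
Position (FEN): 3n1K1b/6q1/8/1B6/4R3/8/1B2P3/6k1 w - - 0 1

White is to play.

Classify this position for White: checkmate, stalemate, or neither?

White to move; white king on f8.
In check: yes, from the black queen on g7.
King squares — e7: attacked by Qg7; f7: attacked by Qg7; g7: attacked by Bh8; e8: available; g8: attacked by Qg7.
Legal moves for White: Ke8, Bxg7.
White is in check but has 2 legal moves → neither.

neither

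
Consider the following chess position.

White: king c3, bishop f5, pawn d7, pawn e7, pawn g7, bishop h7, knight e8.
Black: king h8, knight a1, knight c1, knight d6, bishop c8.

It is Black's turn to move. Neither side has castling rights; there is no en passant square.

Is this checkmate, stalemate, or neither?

Black to move; black king on h8.
In check: yes, from the white pawn on g7.
King squares — g7: attacked by Ne8; h7: attacked by Bf5; g8: attacked by Bh7.
Legal moves for Black: none.
In check with no legal moves → checkmate.

checkmate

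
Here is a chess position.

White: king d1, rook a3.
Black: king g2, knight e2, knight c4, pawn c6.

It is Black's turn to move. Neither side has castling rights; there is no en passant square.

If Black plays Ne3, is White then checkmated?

no

After Ne3: white king on d1; in check: yes, from the black knight on e3.
White has 4 legal replies: Kxe2, Kd2, Ke1, Rxe3.
In check but a legal move exists → not checkmate.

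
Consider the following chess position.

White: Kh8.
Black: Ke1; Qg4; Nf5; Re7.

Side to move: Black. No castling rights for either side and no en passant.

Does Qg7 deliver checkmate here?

yes

After Qg7: white king on h8; in check: yes, from the black queen on g7.
King squares — g7: attacked by Nf5; h7: attacked by Qg7; g8: attacked by Qg7.
White has no legal moves → checkmate.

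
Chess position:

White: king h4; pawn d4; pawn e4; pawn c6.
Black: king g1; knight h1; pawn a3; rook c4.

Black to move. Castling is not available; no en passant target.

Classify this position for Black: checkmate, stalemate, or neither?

neither

Black to move; black king on g1.
In check: no.
Legal moves for Black: Rxc6, Rc5, Rxd4, Rb4, Ra4, Rc3, Rc2, Rc1, Ng3, Nf2, Kh2, Kg2, Kf2, Kf1, a2.
Black has 15 legal moves and is not in check → neither.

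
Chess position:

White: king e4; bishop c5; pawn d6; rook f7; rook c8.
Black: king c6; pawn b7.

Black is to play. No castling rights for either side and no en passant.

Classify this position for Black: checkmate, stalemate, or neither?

neither

Black to move; black king on c6.
In check: yes, from the white rook on c8.
King squares — b5: available; c5: attacked by Rc8; d5: attacked by Ke4; b6: attacked by Bc5; d6: attacked by Bc5; b7: own pawn; c7: attacked by Pd6; d7: attacked by Rf7.
Legal moves for Black: Kb5.
Black is in check but has 1 legal move → neither.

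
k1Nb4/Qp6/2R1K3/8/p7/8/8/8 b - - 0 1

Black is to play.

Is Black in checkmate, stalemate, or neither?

checkmate

Black to move; black king on a8.
In check: yes, from the white queen on a7.
King squares — a7: attacked by Nc8; b7: own pawn; b8: attacked by Qa7.
Legal moves for Black: none.
In check with no legal moves → checkmate.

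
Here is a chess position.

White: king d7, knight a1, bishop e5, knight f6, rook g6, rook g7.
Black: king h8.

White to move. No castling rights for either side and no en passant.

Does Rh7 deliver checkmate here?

yes

After Rh7: black king on h8; in check: yes, from the white rook on h7.
King squares — g7: attacked by Rg6; h7: attacked by Nf6; g8: attacked by Nf6.
Black has no legal moves → checkmate.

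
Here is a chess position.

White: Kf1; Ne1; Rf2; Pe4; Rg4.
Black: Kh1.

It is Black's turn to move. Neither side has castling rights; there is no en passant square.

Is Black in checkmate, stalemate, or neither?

Black to move; black king on h1.
In check: no.
King squares — g1: attacked by Kf1; g2: attacked by Ne1; h2: attacked by Rf2.
Legal moves for Black: none.
Not in check and no legal moves → stalemate.

stalemate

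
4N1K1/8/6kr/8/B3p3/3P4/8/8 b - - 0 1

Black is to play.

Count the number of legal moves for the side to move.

12

Black to move; king on g6.
In check: no.
Legal moves: Rh8+, Rh7, Rh5, Rh4, Rh3, Rh2, Rh1, Kh5, Kg5, Kf5, exd3, e3.
Count: 12.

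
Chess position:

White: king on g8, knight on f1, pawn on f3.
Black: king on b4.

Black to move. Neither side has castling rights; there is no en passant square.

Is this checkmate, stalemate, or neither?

Black to move; black king on b4.
In check: no.
Legal moves for Black: Kc5, Kb5, Ka5, Kc4, Ka4, Kc3, Kb3, Ka3.
Black has 8 legal moves and is not in check → neither.

neither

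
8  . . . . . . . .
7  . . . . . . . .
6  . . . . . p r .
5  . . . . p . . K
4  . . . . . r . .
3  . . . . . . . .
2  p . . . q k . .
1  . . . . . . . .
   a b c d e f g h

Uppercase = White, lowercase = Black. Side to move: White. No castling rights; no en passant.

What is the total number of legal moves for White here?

White to move; king on h5.
In check: yes, from the black queen on e2.
Legal moves: Kxg6.
Count: 1.

1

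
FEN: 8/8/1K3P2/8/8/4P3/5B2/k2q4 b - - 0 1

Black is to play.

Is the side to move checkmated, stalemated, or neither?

Black to move; black king on a1.
In check: no.
Legal moves for Black include: Qd8+, Qd7, Qd6+, Qh5, Qd5, Qg4, Qd4+, Qa4, Qf3, Qd3, Qb3+, Qe2, Qd2, Qc2, Qh1, Qg1, Qf1, Qe1, ... (list truncated; more exist).
Black has legal moves and is not in check → neither.

neither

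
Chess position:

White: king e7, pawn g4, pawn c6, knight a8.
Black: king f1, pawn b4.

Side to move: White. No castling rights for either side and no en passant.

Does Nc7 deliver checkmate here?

no

After Nc7: black king on f1; in check: no.
Black is not in check, so this cannot be checkmate.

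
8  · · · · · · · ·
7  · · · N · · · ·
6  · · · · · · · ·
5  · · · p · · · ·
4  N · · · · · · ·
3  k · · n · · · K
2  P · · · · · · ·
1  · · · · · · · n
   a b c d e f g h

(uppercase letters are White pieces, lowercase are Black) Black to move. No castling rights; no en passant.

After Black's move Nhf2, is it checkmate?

no

After Nhf2: white king on h3; in check: yes, from the black knight on f2.
White has 4 legal replies: Kh4, Kg3, Kh2, Kg2.
In check but a legal move exists → not checkmate.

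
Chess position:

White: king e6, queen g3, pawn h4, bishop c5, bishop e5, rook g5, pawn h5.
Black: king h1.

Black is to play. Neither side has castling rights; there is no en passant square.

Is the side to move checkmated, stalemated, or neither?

Black to move; black king on h1.
In check: no.
King squares — g1: attacked by Qg3; g2: attacked by Qg3; h2: attacked by Qg3.
Legal moves for Black: none.
Not in check and no legal moves → stalemate.

stalemate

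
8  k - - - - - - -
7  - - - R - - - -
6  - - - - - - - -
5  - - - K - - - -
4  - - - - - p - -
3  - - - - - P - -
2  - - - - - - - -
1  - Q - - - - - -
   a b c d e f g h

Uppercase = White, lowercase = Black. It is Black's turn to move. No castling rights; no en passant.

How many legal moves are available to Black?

0

Black to move; king on a8.
In check: no.
Legal moves: none.
Count: 0.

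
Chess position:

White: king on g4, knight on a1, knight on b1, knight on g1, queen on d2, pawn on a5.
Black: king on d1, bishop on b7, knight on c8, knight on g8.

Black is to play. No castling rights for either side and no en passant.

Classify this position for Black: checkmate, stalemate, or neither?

checkmate

Black to move; black king on d1.
In check: yes, from the white queen on d2.
King squares — c1: attacked by Qd2; e1: attacked by Qd2; c2: attacked by Na1; d2: attacked by Nb1; e2: attacked by Ng1.
Legal moves for Black: none.
In check with no legal moves → checkmate.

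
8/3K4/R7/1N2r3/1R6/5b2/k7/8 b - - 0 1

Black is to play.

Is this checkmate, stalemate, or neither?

checkmate

Black to move; black king on a2.
In check: yes, from the white rook on a6.
King squares — a1: attacked by Ra6; b1: attacked by Rb4; b2: attacked by Rb4; a3: attacked by Nb5; b3: attacked by Rb4.
Legal moves for Black: none.
In check with no legal moves → checkmate.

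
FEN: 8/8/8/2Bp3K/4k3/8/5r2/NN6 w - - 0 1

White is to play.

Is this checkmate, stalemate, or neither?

neither

White to move; white king on h5.
In check: no.
Legal moves for White include: Kh6, Kg6, Kg5, Kh4, Kg4, Bf8, Be7, Ba7, Bd6, Bb6, Bd4, Bb4, Be3, Ba3, Bxf2, Nc3+, Na3, Nd2+, ... (list truncated; more exist).
White has legal moves and is not in check → neither.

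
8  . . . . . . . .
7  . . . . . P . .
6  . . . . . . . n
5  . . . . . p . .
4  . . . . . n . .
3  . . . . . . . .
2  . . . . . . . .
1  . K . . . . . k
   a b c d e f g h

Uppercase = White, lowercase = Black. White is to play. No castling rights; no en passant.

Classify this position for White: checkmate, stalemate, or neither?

White to move; white king on b1.
In check: no.
Legal moves for White: Kc2, Kb2, Ka2, Kc1, Ka1, f8=Q, f8=R, f8=B, f8=N.
White has 9 legal moves and is not in check → neither.

neither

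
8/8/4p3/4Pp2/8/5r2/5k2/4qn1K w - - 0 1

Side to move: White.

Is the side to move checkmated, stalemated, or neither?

White to move; white king on h1.
In check: no.
King squares — g1: attacked by Kf2; g2: attacked by Kf2; h2: attacked by Nf1.
Legal moves for White: none.
Not in check and no legal moves → stalemate.

stalemate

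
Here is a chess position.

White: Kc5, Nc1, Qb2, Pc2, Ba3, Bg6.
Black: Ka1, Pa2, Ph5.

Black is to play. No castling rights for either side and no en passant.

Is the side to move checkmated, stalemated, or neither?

Black to move; black king on a1.
In check: yes, from the white queen on b2.
King squares — b1: attacked by Qb2; a2: own pawn; b2: attacked by Ba3.
Legal moves for Black: none.
In check with no legal moves → checkmate.

checkmate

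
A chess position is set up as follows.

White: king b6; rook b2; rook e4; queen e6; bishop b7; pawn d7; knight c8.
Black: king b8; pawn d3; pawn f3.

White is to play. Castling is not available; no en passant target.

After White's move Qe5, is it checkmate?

After Qe5: black king on b8; in check: yes, from the white queen on e5.
King squares — a7: attacked by Kb6; b7: attacked by Kb6; c7: attacked by Qe5; a8: attacked by Bb7; c8: attacked by Bb7.
Black has no legal moves → checkmate.

yes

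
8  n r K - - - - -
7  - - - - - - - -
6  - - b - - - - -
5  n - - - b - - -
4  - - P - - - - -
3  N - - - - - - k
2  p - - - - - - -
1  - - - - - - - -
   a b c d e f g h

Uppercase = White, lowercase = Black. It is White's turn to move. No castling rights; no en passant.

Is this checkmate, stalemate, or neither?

checkmate

White to move; white king on c8.
In check: yes, from the black rook on b8.
King squares — b7: attacked by Na5; c7: attacked by Be5; d7: attacked by Bc6; b8: attacked by Be5; d8: attacked by Rb8.
Legal moves for White: none.
In check with no legal moves → checkmate.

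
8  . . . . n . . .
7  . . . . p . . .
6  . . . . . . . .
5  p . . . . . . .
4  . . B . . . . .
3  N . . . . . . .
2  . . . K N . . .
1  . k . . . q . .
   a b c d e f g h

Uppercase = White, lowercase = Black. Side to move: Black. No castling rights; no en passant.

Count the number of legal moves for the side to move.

Black to move; king on b1.
In check: yes, from the white knight on a3.
Legal moves: Kb2, Ka1.
Count: 2.

2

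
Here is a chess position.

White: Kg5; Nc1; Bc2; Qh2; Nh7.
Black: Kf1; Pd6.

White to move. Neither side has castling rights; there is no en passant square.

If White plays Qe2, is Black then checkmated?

After Qe2: black king on f1; in check: yes, from the white queen on e2.
Black has 1 legal reply: Kg1.
In check but a legal move exists → not checkmate.

no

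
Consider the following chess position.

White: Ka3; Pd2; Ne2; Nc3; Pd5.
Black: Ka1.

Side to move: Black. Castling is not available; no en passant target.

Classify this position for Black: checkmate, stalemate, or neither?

stalemate

Black to move; black king on a1.
In check: no.
King squares — b1: attacked by Nc3; a2: attacked by Ka3; b2: attacked by Ka3.
Legal moves for Black: none.
Not in check and no legal moves → stalemate.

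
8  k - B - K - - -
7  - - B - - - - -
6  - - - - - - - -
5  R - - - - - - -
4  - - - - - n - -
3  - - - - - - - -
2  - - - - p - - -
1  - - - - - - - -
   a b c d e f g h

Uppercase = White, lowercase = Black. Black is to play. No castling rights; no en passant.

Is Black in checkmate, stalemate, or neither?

Black to move; black king on a8.
In check: yes, from the white rook on a5.
King squares — a7: attacked by Ra5; b7: attacked by Bc8; b8: attacked by Bc7.
Legal moves for Black: none.
In check with no legal moves → checkmate.

checkmate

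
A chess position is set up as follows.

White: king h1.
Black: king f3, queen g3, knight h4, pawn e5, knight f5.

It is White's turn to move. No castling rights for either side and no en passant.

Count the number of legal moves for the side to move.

0

White to move; king on h1.
In check: no.
Legal moves: none.
Count: 0.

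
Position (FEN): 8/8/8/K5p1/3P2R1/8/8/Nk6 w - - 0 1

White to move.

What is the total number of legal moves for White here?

15

White to move; king on a5.
In check: no.
Legal moves: Kb6, Ka6, Kb5, Kb4, Ka4, Rxg5, Rh4, Rf4, Re4, Rg3, Rg2, Rg1+, Nb3, Nc2, d5.
Count: 15.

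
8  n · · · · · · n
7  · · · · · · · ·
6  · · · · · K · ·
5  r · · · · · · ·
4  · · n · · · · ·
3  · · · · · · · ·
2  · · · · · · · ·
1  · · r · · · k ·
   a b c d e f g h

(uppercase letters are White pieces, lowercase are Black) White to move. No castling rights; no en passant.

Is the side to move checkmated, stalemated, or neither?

neither

White to move; white king on f6.
In check: no.
Legal moves for White: Kg7, Ke7, Ke6.
White has 3 legal moves and is not in check → neither.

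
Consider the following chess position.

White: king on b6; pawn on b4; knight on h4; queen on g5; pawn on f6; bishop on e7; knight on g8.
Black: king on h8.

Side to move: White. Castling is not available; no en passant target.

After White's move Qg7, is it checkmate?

After Qg7: black king on h8; in check: yes, from the white queen on g7.
King squares — g7: attacked by Pf6; h7: attacked by Qg7; g8: attacked by Qg7.
Black has no legal moves → checkmate.

yes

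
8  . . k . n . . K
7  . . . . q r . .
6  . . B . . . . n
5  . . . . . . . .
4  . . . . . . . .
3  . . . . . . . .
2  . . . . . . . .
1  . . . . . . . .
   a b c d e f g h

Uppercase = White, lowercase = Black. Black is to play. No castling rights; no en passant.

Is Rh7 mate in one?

yes

After Rh7: white king on h8; in check: yes, from the black rook on h7.
King squares — g7: attacked by Qe7; h7: attacked by Qe7; g8: attacked by Nh6.
White has no legal moves → checkmate.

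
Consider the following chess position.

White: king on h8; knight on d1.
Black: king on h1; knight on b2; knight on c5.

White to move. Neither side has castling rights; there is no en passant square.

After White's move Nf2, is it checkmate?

no

After Nf2: black king on h1; in check: yes, from the white knight on f2.
Black has 3 legal replies: Kh2, Kg2, Kg1.
In check but a legal move exists → not checkmate.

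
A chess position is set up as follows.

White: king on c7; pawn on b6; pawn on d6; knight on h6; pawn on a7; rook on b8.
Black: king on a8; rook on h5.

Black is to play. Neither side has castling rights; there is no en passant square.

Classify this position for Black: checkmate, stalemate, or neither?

Black to move; black king on a8.
In check: yes, from the white rook on b8.
King squares — a7: attacked by Pb6; b7: attacked by Kc7; b8: attacked by Pa7.
Legal moves for Black: none.
In check with no legal moves → checkmate.

checkmate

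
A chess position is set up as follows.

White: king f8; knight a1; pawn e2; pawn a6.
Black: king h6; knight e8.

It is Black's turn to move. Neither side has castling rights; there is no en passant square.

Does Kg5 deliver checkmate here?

After Kg5: white king on f8; in check: no.
White is not in check, so this cannot be checkmate.

no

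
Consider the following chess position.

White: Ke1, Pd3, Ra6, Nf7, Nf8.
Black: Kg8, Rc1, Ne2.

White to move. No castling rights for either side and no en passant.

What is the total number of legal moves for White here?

3

White to move; king on e1.
In check: yes, from the black rook on c1.
Legal moves: Kf2, Kxe2, Kd2.
Count: 3.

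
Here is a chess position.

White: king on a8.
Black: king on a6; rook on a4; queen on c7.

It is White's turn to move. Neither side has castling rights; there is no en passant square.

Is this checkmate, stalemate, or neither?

stalemate

White to move; white king on a8.
In check: no.
King squares — a7: attacked by Ka6; b7: attacked by Ka6; b8: attacked by Qc7.
Legal moves for White: none.
Not in check and no legal moves → stalemate.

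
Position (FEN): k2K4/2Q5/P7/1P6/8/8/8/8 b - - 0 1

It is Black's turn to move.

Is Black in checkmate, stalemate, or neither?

stalemate

Black to move; black king on a8.
In check: no.
King squares — a7: attacked by Qc7; b7: attacked by Pa6; b8: attacked by Qc7.
Legal moves for Black: none.
Not in check and no legal moves → stalemate.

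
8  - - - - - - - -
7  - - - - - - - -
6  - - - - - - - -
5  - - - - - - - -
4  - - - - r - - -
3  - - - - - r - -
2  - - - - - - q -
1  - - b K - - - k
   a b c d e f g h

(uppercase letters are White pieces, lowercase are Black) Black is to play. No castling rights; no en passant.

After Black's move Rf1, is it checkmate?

yes

After Rf1: white king on d1; in check: yes, from the black rook on f1.
King squares — c1: attacked by Rf1; e1: attacked by Rf1; c2: attacked by Qg2; d2: attacked by Bc1; e2: attacked by Qg2.
White has no legal moves → checkmate.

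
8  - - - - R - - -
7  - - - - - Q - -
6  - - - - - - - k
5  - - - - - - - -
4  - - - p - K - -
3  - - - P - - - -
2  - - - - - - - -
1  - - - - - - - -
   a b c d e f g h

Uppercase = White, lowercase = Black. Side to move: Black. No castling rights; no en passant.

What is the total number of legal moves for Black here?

0

Black to move; king on h6.
In check: no.
Legal moves: none.
Count: 0.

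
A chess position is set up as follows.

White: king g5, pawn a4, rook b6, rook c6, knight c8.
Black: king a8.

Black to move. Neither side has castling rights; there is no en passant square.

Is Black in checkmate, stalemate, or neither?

stalemate

Black to move; black king on a8.
In check: no.
King squares — a7: attacked by Nc8; b7: attacked by Rb6; b8: attacked by Rb6.
Legal moves for Black: none.
Not in check and no legal moves → stalemate.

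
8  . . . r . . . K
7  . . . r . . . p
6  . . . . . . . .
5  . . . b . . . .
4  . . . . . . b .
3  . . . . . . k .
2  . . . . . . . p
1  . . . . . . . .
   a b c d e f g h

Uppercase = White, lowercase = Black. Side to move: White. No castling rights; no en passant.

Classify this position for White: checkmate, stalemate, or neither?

White to move; white king on h8.
In check: yes, from the black rook on d8.
King squares — g7: attacked by Rd7; h7: attacked by Rd7; g8: attacked by Bd5.
Legal moves for White: none.
In check with no legal moves → checkmate.

checkmate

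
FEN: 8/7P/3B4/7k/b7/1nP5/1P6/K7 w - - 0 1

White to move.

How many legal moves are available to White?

2

White to move; king on a1.
In check: yes, from the black knight on b3.
Legal moves: Ka2, Kb1.
Count: 2.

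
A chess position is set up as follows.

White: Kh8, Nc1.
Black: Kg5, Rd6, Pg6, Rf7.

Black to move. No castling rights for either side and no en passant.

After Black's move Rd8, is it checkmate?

yes

After Rd8: white king on h8; in check: yes, from the black rook on d8.
King squares — g7: attacked by Rf7; h7: attacked by Rf7; g8: attacked by Rd8.
White has no legal moves → checkmate.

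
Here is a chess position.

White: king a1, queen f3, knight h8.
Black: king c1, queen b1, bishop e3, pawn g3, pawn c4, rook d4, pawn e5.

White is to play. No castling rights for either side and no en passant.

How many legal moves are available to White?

0

White to move; king on a1.
In check: yes, from the black queen on b1.
Legal moves: none.
Count: 0.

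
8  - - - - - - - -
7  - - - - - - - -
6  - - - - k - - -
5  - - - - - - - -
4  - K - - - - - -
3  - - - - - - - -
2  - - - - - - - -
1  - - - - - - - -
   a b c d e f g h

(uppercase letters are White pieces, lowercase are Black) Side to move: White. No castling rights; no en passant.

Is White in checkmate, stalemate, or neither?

neither

White to move; white king on b4.
In check: no.
Legal moves for White: Kc5, Kb5, Ka5, Kc4, Ka4, Kc3, Kb3, Ka3.
White has 8 legal moves and is not in check → neither.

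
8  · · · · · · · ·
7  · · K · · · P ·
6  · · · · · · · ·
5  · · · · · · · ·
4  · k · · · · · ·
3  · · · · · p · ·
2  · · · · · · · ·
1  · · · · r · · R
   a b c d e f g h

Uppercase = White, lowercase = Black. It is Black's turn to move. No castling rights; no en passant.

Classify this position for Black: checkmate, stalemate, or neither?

Black to move; black king on b4.
In check: no.
Legal moves for Black include: Kc5, Kb5, Ka5, Kc4, Ka4, Kc3, Kb3, Ka3, Re8, Re7+, Re6, Re5, Re4, Re3, Re2, Rxh1, Rg1, Rf1, ... (list truncated; more exist).
Black has legal moves and is not in check → neither.

neither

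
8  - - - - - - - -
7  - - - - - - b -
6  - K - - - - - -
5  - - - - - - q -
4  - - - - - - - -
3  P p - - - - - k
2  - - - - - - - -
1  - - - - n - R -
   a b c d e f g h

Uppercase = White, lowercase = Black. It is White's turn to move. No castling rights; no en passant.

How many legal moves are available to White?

13

White to move; king on b6.
In check: no.
Legal moves: Kc7, Kb7, Ka7, Kc6, Ka6, Rxg5, Rg4, Rg3+, Rg2, Rh1+, Rf1, Rxe1, a4.
Count: 13.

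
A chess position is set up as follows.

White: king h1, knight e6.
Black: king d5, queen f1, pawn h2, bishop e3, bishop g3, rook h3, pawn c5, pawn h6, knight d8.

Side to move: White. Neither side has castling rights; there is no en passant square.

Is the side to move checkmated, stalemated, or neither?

checkmate

White to move; white king on h1.
In check: yes, from the black queen on f1.
King squares — g1: attacked by Qf1; g2: attacked by Qf1; h2: attacked by Bg3.
Legal moves for White: none.
In check with no legal moves → checkmate.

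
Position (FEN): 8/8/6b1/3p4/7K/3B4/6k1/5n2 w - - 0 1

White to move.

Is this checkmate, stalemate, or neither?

neither

White to move; white king on h4.
In check: no.
Legal moves for White: Kg5, Kg4, Bxg6, Ba6, Bf5, Bb5, Be4+, Bc4, Be2, Bc2, Bxf1+, Bb1.
White has 12 legal moves and is not in check → neither.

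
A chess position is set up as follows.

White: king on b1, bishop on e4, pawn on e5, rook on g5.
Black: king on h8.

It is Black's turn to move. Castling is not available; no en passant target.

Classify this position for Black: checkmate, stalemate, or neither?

Black to move; black king on h8.
In check: no.
King squares — g7: attacked by Rg5; h7: attacked by Be4; g8: attacked by Rg5.
Legal moves for Black: none.
Not in check and no legal moves → stalemate.

stalemate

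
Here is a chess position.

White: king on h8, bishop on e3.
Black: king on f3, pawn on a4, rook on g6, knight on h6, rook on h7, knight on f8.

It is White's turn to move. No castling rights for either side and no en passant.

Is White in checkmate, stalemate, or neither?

White to move; white king on h8.
In check: yes, from the black rook on h7.
King squares — g7: attacked by Rg6; h7: attacked by Nf8; g8: attacked by Rg6.
Legal moves for White: none.
In check with no legal moves → checkmate.

checkmate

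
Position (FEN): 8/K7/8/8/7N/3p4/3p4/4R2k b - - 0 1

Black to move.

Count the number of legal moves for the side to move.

5

Black to move; king on h1.
In check: yes, from the white rook on e1.
Legal moves: Kh2, dxe1=Q, dxe1=R, dxe1=B, dxe1=N.
Count: 5.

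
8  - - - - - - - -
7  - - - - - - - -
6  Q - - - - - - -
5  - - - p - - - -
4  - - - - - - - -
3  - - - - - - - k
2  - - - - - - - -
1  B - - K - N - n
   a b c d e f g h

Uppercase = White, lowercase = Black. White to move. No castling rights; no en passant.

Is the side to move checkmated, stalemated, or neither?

White to move; white king on d1.
In check: no.
Legal moves for White include: Qc8+, Qa8, Qb7, Qa7, Qh6+, Qg6, Qf6, Qe6+, Qd6, Qc6, Qb6, Qb5, Qa5, Qc4, Qa4, Qd3+, Qa3+, Qe2, ... (list truncated; more exist).
White has legal moves and is not in check → neither.

neither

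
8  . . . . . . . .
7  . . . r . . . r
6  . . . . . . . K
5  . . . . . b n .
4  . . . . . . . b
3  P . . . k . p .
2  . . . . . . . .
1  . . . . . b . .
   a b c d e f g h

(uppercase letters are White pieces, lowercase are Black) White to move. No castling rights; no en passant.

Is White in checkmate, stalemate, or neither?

White to move; white king on h6.
In check: yes, from the black rook on h7.
King squares — g5: attacked by Bh4; h5: attacked by Rh7; g6: attacked by Bf5; g7: attacked by Rd7; h7: attacked by Bf5.
Legal moves for White: none.
In check with no legal moves → checkmate.

checkmate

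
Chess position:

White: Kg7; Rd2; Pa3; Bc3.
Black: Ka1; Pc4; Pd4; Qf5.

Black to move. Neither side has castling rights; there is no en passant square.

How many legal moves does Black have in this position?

2

Black to move; king on a1.
In check: yes, from the white bishop on c3.
Legal moves: Kb1, dxc3.
Count: 2.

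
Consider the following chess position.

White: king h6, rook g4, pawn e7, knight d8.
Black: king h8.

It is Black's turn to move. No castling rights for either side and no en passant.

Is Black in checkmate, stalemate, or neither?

stalemate

Black to move; black king on h8.
In check: no.
King squares — g7: attacked by Rg4; h7: attacked by Kh6; g8: attacked by Rg4.
Legal moves for Black: none.
Not in check and no legal moves → stalemate.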